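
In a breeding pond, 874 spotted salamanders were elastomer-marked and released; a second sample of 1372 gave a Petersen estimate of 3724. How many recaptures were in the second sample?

R = 322

From N = M·C/R: R = M·C / N = 874·1372 / 3724 = 1199128 / 3724 = 322.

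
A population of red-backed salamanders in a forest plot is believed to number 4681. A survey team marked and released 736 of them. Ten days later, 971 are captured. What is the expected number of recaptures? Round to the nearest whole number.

The marked fraction of the population is 736/4681, so in a sample of 971 expect C·(M/N) marked.
E[R] = 736 × 971 / 4681 = 714656 / 4681 ≈ 152.7 → 153

expected recaptures ≈ 153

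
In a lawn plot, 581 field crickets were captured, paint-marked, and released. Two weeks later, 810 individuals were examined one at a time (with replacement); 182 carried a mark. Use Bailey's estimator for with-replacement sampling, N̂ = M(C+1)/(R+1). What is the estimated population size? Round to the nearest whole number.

N̂ = 581·(810+1)/(182+1) = 581·811/183 = 471191/183 ≈ 2574.8 → 2575

N ≈ 2575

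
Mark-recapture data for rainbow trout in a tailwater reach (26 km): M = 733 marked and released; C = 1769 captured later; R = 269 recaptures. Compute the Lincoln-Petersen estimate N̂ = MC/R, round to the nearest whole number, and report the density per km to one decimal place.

N̂ = 733·1769/269 = 1296677/269 ≈ 4820.4 → 4820
Density = N̂ / area = 4820 / 26 ≈ 185.38 → 185.4 per km

density ≈ 185.4 rainbow trout per km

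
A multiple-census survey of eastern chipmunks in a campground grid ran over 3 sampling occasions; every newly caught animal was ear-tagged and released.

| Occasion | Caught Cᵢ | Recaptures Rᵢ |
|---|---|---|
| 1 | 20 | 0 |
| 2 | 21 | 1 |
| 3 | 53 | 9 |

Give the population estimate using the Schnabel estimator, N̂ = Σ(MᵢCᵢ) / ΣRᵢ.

Marked at large before each occasion: Mᵢ = Σⱼ<ᵢ (Cⱼ − Rⱼ) → M1=0, M2=20, M3=40
Σ MᵢCᵢ = 0·20 + 20·21 + 40·53 = 0 + 420 + 2120 = 2540
Σ Rᵢ = 0 + 1 + 9 = 10
N̂ = 2540 / 10 = 254

N = 254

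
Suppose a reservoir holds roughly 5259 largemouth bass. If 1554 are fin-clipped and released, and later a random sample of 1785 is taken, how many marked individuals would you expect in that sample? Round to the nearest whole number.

expected recaptures ≈ 527

The marked fraction of the population is 1554/5259, so in a sample of 1785 expect C·(M/N) marked.
E[R] = 1554 × 1785 / 5259 = 2773890 / 5259 ≈ 527.46 → 527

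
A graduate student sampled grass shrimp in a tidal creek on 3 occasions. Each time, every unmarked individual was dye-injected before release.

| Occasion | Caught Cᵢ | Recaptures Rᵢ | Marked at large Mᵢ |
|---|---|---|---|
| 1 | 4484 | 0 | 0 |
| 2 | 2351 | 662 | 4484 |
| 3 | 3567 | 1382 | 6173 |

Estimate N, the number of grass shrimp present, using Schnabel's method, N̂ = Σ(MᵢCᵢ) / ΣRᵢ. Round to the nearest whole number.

N ≈ 15,930

Σ MᵢCᵢ = 0·4484 + 4484·2351 + 6173·3567 = 0 + 10541884 + 22019091 = 32560975
Σ Rᵢ = 0 + 662 + 1382 = 2044
N̂ = 32560975 / 2044 ≈ 15930.0 → 15930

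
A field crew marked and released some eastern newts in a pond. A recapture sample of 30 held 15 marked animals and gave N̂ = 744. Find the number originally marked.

From N = M·C/R: M = N·R / C = 744·15 / 30 = 11160 / 30 = 372.

M = 372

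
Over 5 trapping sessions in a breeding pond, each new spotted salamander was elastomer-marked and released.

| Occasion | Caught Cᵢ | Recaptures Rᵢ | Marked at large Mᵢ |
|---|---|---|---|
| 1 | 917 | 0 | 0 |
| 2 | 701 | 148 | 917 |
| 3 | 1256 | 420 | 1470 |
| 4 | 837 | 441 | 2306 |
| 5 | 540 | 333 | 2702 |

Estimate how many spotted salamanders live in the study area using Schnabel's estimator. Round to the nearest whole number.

Σ MᵢCᵢ = 0·917 + 917·701 + 1470·1256 + 2306·837 + 2702·540 = 0 + 642817 + 1846320 + 1930122 + 1459080 = 5878339
Σ Rᵢ = 0 + 148 + 420 + 441 + 333 = 1342
N̂ = 5878339 / 1342 ≈ 4380.3 → 4380

N ≈ 4380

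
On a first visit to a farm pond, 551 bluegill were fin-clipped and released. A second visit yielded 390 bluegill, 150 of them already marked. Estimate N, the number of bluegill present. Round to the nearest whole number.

N = (551 × 390) / 150 = 214890 / 150 ≈ 1432.6 → 1433

N ≈ 1433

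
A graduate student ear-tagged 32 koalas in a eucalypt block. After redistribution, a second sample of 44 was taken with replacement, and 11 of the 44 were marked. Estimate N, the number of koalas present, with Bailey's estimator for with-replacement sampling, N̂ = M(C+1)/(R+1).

N̂ = 32·(44+1)/(11+1) = 32·45/12 = 1440/12 = 120

N = 120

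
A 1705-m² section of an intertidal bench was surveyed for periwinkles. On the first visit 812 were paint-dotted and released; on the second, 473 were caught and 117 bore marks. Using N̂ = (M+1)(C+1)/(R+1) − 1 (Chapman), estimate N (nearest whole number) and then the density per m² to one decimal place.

N̂ = 813·474/118 − 1 = 385362/118 − 1 ≈ 3264.8 → 3265
Density = N̂ / area = 3265 / 1705 ≈ 1.91 → 1.9 per m²

density ≈ 1.9 periwinkles per m²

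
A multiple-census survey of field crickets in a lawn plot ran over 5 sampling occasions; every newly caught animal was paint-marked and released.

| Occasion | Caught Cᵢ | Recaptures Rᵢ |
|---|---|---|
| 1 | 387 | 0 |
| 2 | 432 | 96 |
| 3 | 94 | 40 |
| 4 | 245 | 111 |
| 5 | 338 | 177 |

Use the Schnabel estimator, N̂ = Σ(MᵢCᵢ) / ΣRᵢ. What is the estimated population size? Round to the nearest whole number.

Marked at large before each occasion: Mᵢ = Σⱼ<ᵢ (Cⱼ − Rⱼ) → M1=0, M2=387, M3=723, M4=777, M5=911
Σ MᵢCᵢ = 0·387 + 387·432 + 723·94 + 777·245 + 911·338 = 0 + 167184 + 67962 + 190365 + 307918 = 733429
Σ Rᵢ = 0 + 96 + 40 + 111 + 177 = 424
N̂ = 733429 / 424 ≈ 1729.8 → 1730

N ≈ 1730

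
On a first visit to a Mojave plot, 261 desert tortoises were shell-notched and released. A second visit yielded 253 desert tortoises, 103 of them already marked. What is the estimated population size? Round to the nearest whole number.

N = (261 × 253) / 103 = 66033 / 103 ≈ 641.1 → 641

N ≈ 641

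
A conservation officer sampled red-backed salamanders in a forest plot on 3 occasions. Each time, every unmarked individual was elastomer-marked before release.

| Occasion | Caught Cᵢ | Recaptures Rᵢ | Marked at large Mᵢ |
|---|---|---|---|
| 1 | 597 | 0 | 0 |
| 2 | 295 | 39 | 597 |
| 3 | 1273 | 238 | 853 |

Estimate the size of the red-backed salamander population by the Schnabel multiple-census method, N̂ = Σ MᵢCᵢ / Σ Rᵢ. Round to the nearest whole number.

Σ MᵢCᵢ = 0·597 + 597·295 + 853·1273 = 0 + 176115 + 1085869 = 1261984
Σ Rᵢ = 0 + 39 + 238 = 277
N̂ = 1261984 / 277 ≈ 4555.9 → 4556

N ≈ 4556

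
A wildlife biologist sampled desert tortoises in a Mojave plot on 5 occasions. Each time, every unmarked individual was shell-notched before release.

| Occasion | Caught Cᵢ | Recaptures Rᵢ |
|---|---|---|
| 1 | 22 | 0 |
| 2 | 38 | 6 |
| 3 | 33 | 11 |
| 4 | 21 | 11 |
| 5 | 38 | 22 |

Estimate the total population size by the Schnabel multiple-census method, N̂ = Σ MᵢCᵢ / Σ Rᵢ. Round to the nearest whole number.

N ≈ 150

Marked at large before each occasion: Mᵢ = Σⱼ<ᵢ (Cⱼ − Rⱼ) → M1=0, M2=22, M3=54, M4=76, M5=86
Σ MᵢCᵢ = 0·22 + 22·38 + 54·33 + 76·21 + 86·38 = 0 + 836 + 1782 + 1596 + 3268 = 7482
Σ Rᵢ = 0 + 6 + 11 + 11 + 22 = 50
N̂ = 7482 / 50 ≈ 149.6 → 150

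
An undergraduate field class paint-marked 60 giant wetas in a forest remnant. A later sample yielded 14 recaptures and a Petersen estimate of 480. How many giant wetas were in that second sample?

C = 112

From N = M·C/R: C = N·R / M = 480·14 / 60 = 6720 / 60 = 112.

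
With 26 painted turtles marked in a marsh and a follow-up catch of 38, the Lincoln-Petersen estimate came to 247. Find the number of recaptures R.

From N = M·C/R: R = M·C / N = 26·38 / 247 = 988 / 247 = 4.

R = 4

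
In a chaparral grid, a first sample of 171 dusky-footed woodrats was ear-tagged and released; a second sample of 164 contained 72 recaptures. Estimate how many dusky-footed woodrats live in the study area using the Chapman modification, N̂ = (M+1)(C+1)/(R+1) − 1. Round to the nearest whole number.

N̂ = (171+1)(164+1)/(72+1) − 1 = 172·165/73 − 1
= 28380/73 − 1 ≈ 388.8 − 1 ≈ 387.8 → 388

N ≈ 388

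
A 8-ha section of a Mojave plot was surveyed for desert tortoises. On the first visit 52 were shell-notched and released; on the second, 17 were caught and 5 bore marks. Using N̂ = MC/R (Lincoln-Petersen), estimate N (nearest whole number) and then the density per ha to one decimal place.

density ≈ 22.1 desert tortoises per ha

N̂ = 52·17/5 = 884/5 ≈ 176.8 → 177
Density = N̂ / area = 177 / 8 ≈ 22.12 → 22.1 per ha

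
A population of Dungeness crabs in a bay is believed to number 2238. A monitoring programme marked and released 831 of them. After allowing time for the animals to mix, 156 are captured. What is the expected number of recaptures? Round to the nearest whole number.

expected recaptures ≈ 58

Expected recaptures E[R] = M·C / N.
E[R] = 831 × 156 / 2238 = 129636 / 2238 ≈ 57.9 → 58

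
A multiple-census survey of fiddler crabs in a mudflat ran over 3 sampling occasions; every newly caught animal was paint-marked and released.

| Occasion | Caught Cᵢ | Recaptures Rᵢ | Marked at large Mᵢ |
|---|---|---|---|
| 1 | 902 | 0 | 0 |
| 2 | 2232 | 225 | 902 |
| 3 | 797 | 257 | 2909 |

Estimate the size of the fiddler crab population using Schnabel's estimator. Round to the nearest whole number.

Σ MᵢCᵢ = 0·902 + 902·2232 + 2909·797 = 0 + 2013264 + 2318473 = 4331737
Σ Rᵢ = 0 + 225 + 257 = 482
N̂ = 4331737 / 482 ≈ 8987.0 → 8987

N ≈ 8987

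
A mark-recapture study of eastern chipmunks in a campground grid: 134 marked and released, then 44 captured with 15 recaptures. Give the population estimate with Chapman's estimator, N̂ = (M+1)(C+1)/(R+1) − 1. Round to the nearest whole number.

N̂ = (134+1)(44+1)/(15+1) − 1 = 135·45/16 − 1
= 6075/16 − 1 ≈ 379.7 − 1 ≈ 378.7 → 379

N ≈ 379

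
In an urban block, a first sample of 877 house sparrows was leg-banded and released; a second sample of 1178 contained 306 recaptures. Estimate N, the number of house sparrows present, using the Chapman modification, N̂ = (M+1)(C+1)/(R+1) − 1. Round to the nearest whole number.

N ≈ 3371

N̂ = (877+1)(1178+1)/(306+1) − 1 = 878·1179/307 − 1
= 1035162/307 − 1 ≈ 3371.9 − 1 ≈ 3370.9 → 3371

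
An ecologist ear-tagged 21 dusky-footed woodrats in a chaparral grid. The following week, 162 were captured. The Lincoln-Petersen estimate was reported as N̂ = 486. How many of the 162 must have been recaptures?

R = 7

From N = M·C/R: R = M·C / N = 21·162 / 486 = 3402 / 486 = 7.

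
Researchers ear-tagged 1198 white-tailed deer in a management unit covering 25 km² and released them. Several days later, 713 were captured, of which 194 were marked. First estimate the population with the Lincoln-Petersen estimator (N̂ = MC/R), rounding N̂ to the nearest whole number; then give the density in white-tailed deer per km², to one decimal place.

density ≈ 176.1 white-tailed deer per km²

N̂ = 1198·713/194 = 854174/194 ≈ 4403.0 → 4403
Density = N̂ / area = 4403 / 25 ≈ 176.12 → 176.1 per km²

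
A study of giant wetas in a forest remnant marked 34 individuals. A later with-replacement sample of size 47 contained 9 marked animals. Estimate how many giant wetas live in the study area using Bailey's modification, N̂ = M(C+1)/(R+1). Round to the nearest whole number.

N ≈ 163

N̂ = 34·(47+1)/(9+1) = 34·48/10 = 1632/10 ≈ 163.2 → 163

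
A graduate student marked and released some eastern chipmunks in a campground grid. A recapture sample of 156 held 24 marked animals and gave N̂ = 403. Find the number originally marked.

M = 62

From N = M·C/R: M = N·R / C = 403·24 / 156 = 9672 / 156 = 62.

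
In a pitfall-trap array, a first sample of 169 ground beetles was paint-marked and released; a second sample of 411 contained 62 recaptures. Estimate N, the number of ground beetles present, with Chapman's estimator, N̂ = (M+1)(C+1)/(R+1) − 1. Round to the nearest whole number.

N ≈ 1111

N̂ = (169+1)(411+1)/(62+1) − 1 = 170·412/63 − 1
= 70040/63 − 1 ≈ 1111.7 − 1 ≈ 1110.7 → 1111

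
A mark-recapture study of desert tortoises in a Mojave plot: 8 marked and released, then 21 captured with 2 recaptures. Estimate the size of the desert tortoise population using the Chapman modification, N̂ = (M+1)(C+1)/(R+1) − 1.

N̂ = (8+1)(21+1)/(2+1) − 1 = 9·22/3 − 1
= 198/3 − 1 = 66 − 1 = 65

N = 65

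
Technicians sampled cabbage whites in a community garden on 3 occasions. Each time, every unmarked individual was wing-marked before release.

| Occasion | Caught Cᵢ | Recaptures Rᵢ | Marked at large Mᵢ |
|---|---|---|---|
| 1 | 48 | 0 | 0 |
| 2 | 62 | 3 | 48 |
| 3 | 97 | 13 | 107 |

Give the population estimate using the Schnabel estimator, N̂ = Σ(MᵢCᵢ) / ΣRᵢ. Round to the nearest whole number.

Σ MᵢCᵢ = 0·48 + 48·62 + 107·97 = 0 + 2976 + 10379 = 13355
Σ Rᵢ = 0 + 3 + 13 = 16
N̂ = 13355 / 16 ≈ 834.7 → 835

N ≈ 835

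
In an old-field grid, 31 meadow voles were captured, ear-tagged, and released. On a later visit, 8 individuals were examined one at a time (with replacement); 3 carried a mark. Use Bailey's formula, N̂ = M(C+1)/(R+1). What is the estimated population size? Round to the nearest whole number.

N ≈ 70

N̂ = 31·(8+1)/(3+1) = 31·9/4 = 279/4 ≈ 69.8 → 70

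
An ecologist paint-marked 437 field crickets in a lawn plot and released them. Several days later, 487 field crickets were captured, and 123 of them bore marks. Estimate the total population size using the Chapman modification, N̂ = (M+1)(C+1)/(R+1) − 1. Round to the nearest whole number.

N ≈ 1723

N̂ = (437+1)(487+1)/(123+1) − 1 = 438·488/124 − 1
= 213744/124 − 1 ≈ 1723.7 − 1 ≈ 1722.7 → 1723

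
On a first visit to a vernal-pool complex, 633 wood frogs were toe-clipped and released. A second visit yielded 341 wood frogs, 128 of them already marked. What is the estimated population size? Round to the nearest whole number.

N ≈ 1686

The marked fraction in the recapture sample should equal the marked fraction in the population: 128/341 = 633/N.
N = (633 × 341) / 128 = 215853 / 128 ≈ 1686.4 → 1686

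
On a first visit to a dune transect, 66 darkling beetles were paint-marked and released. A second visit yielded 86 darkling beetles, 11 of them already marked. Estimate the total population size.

N = (66 × 86) / 11 = 5676 / 11 = 516

N = 516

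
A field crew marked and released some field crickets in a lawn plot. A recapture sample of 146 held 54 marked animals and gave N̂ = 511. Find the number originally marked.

M = 189

From N = M·C/R: M = N·R / C = 511·54 / 146 = 27594 / 146 = 189.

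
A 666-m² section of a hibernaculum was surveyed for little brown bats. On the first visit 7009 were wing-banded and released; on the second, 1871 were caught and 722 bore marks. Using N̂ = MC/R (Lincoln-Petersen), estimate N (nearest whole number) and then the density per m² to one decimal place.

N̂ = 7009·1871/722 = 13113839/722 ≈ 18163.2 → 18163
Density = N̂ / area = 18163 / 666 ≈ 27.27 → 27.3 per m²

density ≈ 27.3 little brown bats per m²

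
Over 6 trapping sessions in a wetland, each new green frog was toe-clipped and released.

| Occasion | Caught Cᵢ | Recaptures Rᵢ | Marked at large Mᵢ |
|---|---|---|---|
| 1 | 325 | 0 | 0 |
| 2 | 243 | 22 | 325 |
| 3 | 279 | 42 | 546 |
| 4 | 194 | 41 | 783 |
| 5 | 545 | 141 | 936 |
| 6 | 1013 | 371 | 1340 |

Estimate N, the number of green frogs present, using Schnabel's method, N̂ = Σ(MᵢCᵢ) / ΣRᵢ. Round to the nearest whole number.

N ≈ 3648

Σ MᵢCᵢ = 0·325 + 325·243 + 546·279 + 783·194 + 936·545 + 1340·1013 = 0 + 78975 + 152334 + 151902 + 510120 + 1357420 = 2250751
Σ Rᵢ = 0 + 22 + 42 + 41 + 141 + 371 = 617
N̂ = 2250751 / 617 ≈ 3647.9 → 3648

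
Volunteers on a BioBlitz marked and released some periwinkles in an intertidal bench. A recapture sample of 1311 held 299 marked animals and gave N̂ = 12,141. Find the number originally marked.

From N = M·C/R: M = N·R / C = 12141·299 / 1311 = 3630159 / 1311 = 2769.

M = 2769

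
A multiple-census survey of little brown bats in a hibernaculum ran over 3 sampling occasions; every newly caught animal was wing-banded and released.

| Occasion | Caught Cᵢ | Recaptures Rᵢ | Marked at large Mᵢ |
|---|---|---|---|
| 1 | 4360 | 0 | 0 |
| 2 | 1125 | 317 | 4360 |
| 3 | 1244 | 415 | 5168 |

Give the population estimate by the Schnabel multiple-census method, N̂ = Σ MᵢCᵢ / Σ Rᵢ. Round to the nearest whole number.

N ≈ 15,484

Σ MᵢCᵢ = 0·4360 + 4360·1125 + 5168·1244 = 0 + 4905000 + 6428992 = 11333992
Σ Rᵢ = 0 + 317 + 415 = 732
N̂ = 11333992 / 732 ≈ 15483.6 → 15484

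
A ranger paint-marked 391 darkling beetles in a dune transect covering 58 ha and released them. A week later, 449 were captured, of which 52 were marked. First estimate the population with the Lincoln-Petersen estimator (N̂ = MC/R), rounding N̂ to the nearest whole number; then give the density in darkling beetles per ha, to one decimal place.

N̂ = 391·449/52 = 175559/52 ≈ 3376.1 → 3376
Density = N̂ / area = 3376 / 58 ≈ 58.21 → 58.2 per ha

density ≈ 58.2 darkling beetles per ha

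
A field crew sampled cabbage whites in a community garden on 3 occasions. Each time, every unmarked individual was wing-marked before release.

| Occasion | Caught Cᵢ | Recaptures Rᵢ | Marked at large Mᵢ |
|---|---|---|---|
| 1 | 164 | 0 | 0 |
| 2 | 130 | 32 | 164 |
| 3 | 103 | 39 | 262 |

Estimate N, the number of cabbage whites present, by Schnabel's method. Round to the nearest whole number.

N ≈ 680

Σ MᵢCᵢ = 0·164 + 164·130 + 262·103 = 0 + 21320 + 26986 = 48306
Σ Rᵢ = 0 + 32 + 39 = 71
N̂ = 48306 / 71 ≈ 680.4 → 680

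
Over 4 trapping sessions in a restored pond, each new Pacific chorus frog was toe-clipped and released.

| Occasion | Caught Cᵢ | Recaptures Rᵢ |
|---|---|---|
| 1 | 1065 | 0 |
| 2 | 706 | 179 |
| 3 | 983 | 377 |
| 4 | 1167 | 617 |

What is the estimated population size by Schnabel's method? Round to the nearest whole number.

Marked at large before each occasion: Mᵢ = Σⱼ<ᵢ (Cⱼ − Rⱼ) → M1=0, M2=1065, M3=1592, M4=2198
Σ MᵢCᵢ = 0·1065 + 1065·706 + 1592·983 + 2198·1167 = 0 + 751890 + 1564936 + 2565066 = 4881892
Σ Rᵢ = 0 + 179 + 377 + 617 = 1173
N̂ = 4881892 / 1173 ≈ 4161.9 → 4162

N ≈ 4162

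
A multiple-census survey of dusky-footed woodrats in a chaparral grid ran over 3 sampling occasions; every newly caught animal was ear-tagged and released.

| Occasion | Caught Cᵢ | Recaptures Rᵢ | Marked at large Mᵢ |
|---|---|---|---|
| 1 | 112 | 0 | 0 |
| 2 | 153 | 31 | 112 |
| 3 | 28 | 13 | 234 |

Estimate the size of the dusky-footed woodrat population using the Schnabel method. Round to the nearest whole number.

N ≈ 538

Σ MᵢCᵢ = 0·112 + 112·153 + 234·28 = 0 + 17136 + 6552 = 23688
Σ Rᵢ = 0 + 31 + 13 = 44
N̂ = 23688 / 44 ≈ 538.4 → 538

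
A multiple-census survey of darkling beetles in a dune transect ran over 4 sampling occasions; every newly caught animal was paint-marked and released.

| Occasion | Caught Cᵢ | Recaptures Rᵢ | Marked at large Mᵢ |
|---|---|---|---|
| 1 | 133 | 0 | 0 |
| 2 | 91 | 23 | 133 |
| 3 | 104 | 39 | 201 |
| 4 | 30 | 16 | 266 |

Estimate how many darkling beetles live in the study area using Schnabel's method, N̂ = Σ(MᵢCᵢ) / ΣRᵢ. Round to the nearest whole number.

Σ MᵢCᵢ = 0·133 + 133·91 + 201·104 + 266·30 = 0 + 12103 + 20904 + 7980 = 40987
Σ Rᵢ = 0 + 23 + 39 + 16 = 78
N̂ = 40987 / 78 ≈ 525.47 → 525

N ≈ 525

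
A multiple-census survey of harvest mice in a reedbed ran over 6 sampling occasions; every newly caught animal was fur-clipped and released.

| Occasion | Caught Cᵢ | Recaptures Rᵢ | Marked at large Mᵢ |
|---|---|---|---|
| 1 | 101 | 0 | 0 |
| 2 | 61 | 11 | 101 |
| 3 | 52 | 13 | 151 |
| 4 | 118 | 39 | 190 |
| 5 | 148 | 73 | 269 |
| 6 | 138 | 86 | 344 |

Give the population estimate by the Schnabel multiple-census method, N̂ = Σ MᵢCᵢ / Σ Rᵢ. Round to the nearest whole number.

N ≈ 557

Σ MᵢCᵢ = 0·101 + 101·61 + 151·52 + 190·118 + 269·148 + 344·138 = 0 + 6161 + 7852 + 22420 + 39812 + 47472 = 123717
Σ Rᵢ = 0 + 11 + 13 + 39 + 73 + 86 = 222
N̂ = 123717 / 222 ≈ 557.3 → 557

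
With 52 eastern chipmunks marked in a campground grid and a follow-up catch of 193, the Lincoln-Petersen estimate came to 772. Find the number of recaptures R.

R = 13

From N = M·C/R: R = M·C / N = 52·193 / 772 = 10036 / 772 = 13.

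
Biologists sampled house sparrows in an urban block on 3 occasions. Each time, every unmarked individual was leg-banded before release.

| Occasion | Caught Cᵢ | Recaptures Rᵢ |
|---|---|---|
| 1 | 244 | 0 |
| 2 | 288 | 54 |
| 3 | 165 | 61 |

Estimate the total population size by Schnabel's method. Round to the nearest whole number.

Marked at large before each occasion: Mᵢ = Σⱼ<ᵢ (Cⱼ − Rⱼ) → M1=0, M2=244, M3=478
Σ MᵢCᵢ = 0·244 + 244·288 + 478·165 = 0 + 70272 + 78870 = 149142
Σ Rᵢ = 0 + 54 + 61 = 115
N̂ = 149142 / 115 ≈ 1296.9 → 1297

N ≈ 1297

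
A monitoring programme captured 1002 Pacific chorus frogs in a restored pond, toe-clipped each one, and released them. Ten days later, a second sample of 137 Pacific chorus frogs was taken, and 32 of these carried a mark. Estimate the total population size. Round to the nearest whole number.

N = (1002 × 137) / 32 = 137274 / 32 ≈ 4289.8 → 4290

N ≈ 4290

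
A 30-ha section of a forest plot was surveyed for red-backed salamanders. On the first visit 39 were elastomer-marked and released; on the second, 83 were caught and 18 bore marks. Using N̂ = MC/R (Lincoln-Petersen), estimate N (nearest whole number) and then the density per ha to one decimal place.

N̂ = 39·83/18 = 3237/18 ≈ 179.8 → 180
Density = N̂ / area = 180 / 30 = 6.0 per ha

density ≈ 6.0 red-backed salamanders per ha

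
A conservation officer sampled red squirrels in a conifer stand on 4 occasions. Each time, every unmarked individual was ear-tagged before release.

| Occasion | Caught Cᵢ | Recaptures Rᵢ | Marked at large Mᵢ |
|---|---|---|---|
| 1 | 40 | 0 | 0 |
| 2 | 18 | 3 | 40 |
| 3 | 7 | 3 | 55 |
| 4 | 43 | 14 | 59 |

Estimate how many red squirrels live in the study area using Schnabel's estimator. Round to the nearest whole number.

N ≈ 182

Σ MᵢCᵢ = 0·40 + 40·18 + 55·7 + 59·43 = 0 + 720 + 385 + 2537 = 3642
Σ Rᵢ = 0 + 3 + 3 + 14 = 20
N̂ = 3642 / 20 ≈ 182.1 → 182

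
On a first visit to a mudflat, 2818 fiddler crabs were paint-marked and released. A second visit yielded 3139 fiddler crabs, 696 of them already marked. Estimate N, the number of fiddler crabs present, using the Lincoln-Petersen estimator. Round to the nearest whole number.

N ≈ 12,709

N = (2818 × 3139) / 696 = 8845702 / 696 ≈ 12709.3 → 12709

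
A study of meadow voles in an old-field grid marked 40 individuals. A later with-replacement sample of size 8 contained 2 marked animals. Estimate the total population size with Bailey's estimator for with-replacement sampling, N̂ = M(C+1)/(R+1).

N̂ = 40·(8+1)/(2+1) = 40·9/3 = 360/3 = 120

N = 120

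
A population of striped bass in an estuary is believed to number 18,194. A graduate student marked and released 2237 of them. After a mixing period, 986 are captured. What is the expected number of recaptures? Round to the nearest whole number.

expected recaptures ≈ 121

The marked fraction of the population is 2237/18194, so in a sample of 986 expect C·(M/N) marked.
E[R] = 2237 × 986 / 18194 = 2205682 / 18194 ≈ 121.2 → 121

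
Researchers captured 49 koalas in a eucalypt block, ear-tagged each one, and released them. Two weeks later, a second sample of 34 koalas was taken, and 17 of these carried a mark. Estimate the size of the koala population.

N = 98

N = (49 × 34) / 17 = 1666 / 17 = 98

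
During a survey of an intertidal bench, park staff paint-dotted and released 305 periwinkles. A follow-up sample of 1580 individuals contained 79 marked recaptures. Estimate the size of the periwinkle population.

If marked individuals mix randomly, R/C ≈ M/N, giving N ≈ M·C/R.
N = (305 × 1580) / 79 = 481900 / 79 = 6100

N = 6100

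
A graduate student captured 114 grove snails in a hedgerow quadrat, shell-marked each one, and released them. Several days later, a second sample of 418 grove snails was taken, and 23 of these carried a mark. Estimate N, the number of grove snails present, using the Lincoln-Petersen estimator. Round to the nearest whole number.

If marked individuals mix randomly, R/C ≈ M/N, giving N ≈ M·C/R.
N = (114 × 418) / 23 = 47652 / 23 ≈ 2071.8 → 2072

N ≈ 2072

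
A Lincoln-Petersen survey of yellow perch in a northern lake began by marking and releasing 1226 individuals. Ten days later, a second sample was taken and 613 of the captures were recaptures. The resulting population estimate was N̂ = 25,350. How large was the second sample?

C = 12675

From N = M·C/R: C = N·R / M = 25350·613 / 1226 = 15539550 / 1226 = 12675.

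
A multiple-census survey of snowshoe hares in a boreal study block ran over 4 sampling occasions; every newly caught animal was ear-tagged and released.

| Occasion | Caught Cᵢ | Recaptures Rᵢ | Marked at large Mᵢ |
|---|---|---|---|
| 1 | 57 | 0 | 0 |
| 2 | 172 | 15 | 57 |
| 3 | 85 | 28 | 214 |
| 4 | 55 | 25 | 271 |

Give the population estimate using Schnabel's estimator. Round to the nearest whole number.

Σ MᵢCᵢ = 0·57 + 57·172 + 214·85 + 271·55 = 0 + 9804 + 18190 + 14905 = 42899
Σ Rᵢ = 0 + 15 + 28 + 25 = 68
N̂ = 42899 / 68 ≈ 630.9 → 631

N ≈ 631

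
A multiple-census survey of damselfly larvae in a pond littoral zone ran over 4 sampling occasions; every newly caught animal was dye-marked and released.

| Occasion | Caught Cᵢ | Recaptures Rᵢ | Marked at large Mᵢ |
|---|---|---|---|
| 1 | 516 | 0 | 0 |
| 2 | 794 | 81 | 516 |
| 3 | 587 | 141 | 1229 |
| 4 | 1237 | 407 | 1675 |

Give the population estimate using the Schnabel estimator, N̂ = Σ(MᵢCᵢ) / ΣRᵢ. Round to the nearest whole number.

N ≈ 5092

Σ MᵢCᵢ = 0·516 + 516·794 + 1229·587 + 1675·1237 = 0 + 409704 + 721423 + 2071975 = 3203102
Σ Rᵢ = 0 + 81 + 141 + 407 = 629
N̂ = 3203102 / 629 ≈ 5092.4 → 5092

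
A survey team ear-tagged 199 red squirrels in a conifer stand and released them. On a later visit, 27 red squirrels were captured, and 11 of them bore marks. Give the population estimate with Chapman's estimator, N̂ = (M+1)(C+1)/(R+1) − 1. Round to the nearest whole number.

N̂ = (199+1)(27+1)/(11+1) − 1 = 200·28/12 − 1
= 5600/12 − 1 ≈ 466.7 − 1 ≈ 465.7 → 466

N ≈ 466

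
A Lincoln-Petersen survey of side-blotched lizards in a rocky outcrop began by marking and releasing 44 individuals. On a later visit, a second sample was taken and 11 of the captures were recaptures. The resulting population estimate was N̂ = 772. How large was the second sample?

From N = M·C/R: C = N·R / M = 772·11 / 44 = 8492 / 44 = 193.

C = 193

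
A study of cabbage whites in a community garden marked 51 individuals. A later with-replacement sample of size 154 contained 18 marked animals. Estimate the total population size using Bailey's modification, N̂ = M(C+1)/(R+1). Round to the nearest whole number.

N ≈ 416

N̂ = 51·(154+1)/(18+1) = 51·155/19 = 7905/19 ≈ 416.1 → 416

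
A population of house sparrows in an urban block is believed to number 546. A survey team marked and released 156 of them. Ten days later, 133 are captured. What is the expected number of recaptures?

expected recaptures = 38

Expected recaptures E[R] = M·C / N.
E[R] = 156 × 133 / 546 = 20748 / 546 = 38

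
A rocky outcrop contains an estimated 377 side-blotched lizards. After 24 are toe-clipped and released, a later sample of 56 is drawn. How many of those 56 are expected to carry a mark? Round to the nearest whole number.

The marked fraction of the population is 24/377, so in a sample of 56 expect C·(M/N) marked.
E[R] = 24 × 56 / 377 = 1344 / 377 ≈ 3.6 → 4

expected recaptures ≈ 4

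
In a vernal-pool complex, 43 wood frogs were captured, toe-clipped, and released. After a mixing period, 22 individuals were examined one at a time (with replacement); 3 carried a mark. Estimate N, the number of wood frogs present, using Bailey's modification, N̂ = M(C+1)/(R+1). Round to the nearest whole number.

N ≈ 247

N̂ = 43·(22+1)/(3+1) = 43·23/4 = 989/4 ≈ 247.2 → 247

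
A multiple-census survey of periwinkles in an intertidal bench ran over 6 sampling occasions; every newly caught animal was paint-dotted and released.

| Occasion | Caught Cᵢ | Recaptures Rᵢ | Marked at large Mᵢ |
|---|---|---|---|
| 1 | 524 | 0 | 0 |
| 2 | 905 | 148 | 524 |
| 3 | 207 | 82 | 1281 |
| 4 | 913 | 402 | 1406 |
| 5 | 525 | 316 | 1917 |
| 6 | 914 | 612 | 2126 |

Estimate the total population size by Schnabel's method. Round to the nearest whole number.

N ≈ 3188

Σ MᵢCᵢ = 0·524 + 524·905 + 1281·207 + 1406·913 + 1917·525 + 2126·914 = 0 + 474220 + 265167 + 1283678 + 1006425 + 1943164 = 4972654
Σ Rᵢ = 0 + 148 + 82 + 402 + 316 + 612 = 1560
N̂ = 4972654 / 1560 ≈ 3187.6 → 3188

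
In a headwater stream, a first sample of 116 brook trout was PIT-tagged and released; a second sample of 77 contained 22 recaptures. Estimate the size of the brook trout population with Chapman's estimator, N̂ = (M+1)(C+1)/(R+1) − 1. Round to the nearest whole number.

N̂ = (116+1)(77+1)/(22+1) − 1 = 117·78/23 − 1
= 9126/23 − 1 ≈ 396.8 − 1 ≈ 395.8 → 396

N ≈ 396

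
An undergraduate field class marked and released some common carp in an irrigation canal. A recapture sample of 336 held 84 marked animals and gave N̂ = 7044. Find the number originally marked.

From N = M·C/R: M = N·R / C = 7044·84 / 336 = 591696 / 336 = 1761.

M = 1761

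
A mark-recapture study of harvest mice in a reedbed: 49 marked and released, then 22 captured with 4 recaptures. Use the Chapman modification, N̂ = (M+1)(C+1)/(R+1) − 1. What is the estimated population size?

N̂ = (49+1)(22+1)/(4+1) − 1 = 50·23/5 − 1
= 1150/5 − 1 = 230 − 1 = 229

N = 229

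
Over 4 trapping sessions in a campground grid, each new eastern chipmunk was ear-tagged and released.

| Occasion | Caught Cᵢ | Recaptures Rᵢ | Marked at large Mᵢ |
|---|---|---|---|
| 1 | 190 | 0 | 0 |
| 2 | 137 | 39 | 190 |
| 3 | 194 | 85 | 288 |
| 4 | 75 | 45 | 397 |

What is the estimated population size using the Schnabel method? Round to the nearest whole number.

Σ MᵢCᵢ = 0·190 + 190·137 + 288·194 + 397·75 = 0 + 26030 + 55872 + 29775 = 111677
Σ Rᵢ = 0 + 39 + 85 + 45 = 169
N̂ = 111677 / 169 ≈ 660.8 → 661

N ≈ 661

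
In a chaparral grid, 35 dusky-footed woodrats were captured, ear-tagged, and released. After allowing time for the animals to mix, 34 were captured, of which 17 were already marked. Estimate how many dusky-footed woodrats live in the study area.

Lincoln-Petersen assumes M/N = R/C, so N = M·C / R.
N = (35 × 34) / 17 = 1190 / 17 = 70

N = 70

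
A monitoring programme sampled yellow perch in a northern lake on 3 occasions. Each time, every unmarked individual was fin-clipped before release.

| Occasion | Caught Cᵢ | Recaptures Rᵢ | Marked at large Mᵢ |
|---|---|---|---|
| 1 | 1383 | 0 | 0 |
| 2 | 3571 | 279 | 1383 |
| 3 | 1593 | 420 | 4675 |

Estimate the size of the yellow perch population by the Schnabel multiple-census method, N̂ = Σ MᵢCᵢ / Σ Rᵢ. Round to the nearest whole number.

Σ MᵢCᵢ = 0·1383 + 1383·3571 + 4675·1593 = 0 + 4938693 + 7447275 = 12385968
Σ Rᵢ = 0 + 279 + 420 = 699
N̂ = 12385968 / 699 ≈ 17719.6 → 17720

N ≈ 17,720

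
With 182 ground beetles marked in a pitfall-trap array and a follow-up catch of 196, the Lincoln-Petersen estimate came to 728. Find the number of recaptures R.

From N = M·C/R: R = M·C / N = 182·196 / 728 = 35672 / 728 = 49.

R = 49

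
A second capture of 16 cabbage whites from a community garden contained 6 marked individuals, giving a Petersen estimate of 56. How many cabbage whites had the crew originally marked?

From N = M·C/R: M = N·R / C = 56·6 / 16 = 336 / 16 = 21.

M = 21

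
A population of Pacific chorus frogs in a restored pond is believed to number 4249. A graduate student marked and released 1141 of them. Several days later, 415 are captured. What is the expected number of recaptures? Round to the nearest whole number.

The marked fraction of the population is 1141/4249, so in a sample of 415 expect C·(M/N) marked.
E[R] = 1141 × 415 / 4249 = 473515 / 4249 ≈ 111.4 → 111

expected recaptures ≈ 111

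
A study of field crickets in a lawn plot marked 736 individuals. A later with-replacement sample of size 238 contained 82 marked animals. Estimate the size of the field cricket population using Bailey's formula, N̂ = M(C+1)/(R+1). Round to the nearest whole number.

N ≈ 2119

N̂ = 736·(238+1)/(82+1) = 736·239/83 = 175904/83 ≈ 2119.3 → 2119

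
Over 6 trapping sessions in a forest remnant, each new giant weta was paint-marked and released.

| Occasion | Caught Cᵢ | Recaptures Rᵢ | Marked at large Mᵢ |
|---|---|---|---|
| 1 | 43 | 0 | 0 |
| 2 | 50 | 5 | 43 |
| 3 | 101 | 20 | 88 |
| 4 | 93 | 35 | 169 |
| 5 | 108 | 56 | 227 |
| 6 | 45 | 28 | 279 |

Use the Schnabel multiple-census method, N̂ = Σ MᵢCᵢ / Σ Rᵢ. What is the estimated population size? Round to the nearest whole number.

N ≈ 443

Σ MᵢCᵢ = 0·43 + 43·50 + 88·101 + 169·93 + 227·108 + 279·45 = 0 + 2150 + 8888 + 15717 + 24516 + 12555 = 63826
Σ Rᵢ = 0 + 5 + 20 + 35 + 56 + 28 = 144
N̂ = 63826 / 144 ≈ 443.2 → 443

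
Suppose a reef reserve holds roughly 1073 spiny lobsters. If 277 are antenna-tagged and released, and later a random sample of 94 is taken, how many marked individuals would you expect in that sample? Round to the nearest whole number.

expected recaptures ≈ 24

The marked fraction of the population is 277/1073, so in a sample of 94 expect C·(M/N) marked.
E[R] = 277 × 94 / 1073 = 26038 / 1073 ≈ 24.3 → 24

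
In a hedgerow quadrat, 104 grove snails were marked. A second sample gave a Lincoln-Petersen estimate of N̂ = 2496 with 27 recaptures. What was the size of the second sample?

From N = M·C/R: C = N·R / M = 2496·27 / 104 = 67392 / 104 = 648.

C = 648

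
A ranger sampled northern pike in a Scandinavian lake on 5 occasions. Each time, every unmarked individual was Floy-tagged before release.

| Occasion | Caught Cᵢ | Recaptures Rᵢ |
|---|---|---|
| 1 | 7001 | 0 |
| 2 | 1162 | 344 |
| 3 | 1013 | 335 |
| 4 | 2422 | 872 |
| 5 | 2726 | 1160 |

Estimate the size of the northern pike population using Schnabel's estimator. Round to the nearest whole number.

Marked at large before each occasion: Mᵢ = Σⱼ<ᵢ (Cⱼ − Rⱼ) → M1=0, M2=7001, M3=7819, M4=8497, M5=10047
Σ MᵢCᵢ = 0·7001 + 7001·1162 + 7819·1013 + 8497·2422 + 10047·2726 = 0 + 8135162 + 7920647 + 20579734 + 27388122 = 64023665
Σ Rᵢ = 0 + 344 + 335 + 872 + 1160 = 2711
N̂ = 64023665 / 2711 ≈ 23616.3 → 23616

N ≈ 23,616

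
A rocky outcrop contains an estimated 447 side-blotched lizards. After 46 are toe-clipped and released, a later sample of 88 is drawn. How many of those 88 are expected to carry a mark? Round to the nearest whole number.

Expected recaptures E[R] = M·C / N.
E[R] = 46 × 88 / 447 = 4048 / 447 ≈ 9.1 → 9

expected recaptures ≈ 9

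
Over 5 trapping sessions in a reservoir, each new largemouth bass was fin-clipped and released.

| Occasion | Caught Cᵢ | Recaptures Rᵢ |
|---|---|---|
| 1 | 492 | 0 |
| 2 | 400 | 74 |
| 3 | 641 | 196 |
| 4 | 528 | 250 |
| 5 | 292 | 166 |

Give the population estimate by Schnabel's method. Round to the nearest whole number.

N ≈ 2679

Marked at large before each occasion: Mᵢ = Σⱼ<ᵢ (Cⱼ − Rⱼ) → M1=0, M2=492, M3=818, M4=1263, M5=1541
Σ MᵢCᵢ = 0·492 + 492·400 + 818·641 + 1263·528 + 1541·292 = 0 + 196800 + 524338 + 666864 + 449972 = 1837974
Σ Rᵢ = 0 + 74 + 196 + 250 + 166 = 686
N̂ = 1837974 / 686 ≈ 2679.3 → 2679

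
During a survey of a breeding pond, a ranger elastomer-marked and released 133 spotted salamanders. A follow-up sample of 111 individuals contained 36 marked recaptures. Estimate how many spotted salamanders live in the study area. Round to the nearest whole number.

N ≈ 410

The marked fraction in the recapture sample should equal the marked fraction in the population: 36/111 = 133/N.
N = (133 × 111) / 36 = 14763 / 36 ≈ 410.1 → 410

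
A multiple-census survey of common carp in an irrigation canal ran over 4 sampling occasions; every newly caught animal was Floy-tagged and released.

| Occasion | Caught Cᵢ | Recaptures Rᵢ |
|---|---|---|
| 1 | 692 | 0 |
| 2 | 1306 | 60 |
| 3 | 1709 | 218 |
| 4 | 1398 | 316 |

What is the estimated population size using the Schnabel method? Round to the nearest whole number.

Marked at large before each occasion: Mᵢ = Σⱼ<ᵢ (Cⱼ − Rⱼ) → M1=0, M2=692, M3=1938, M4=3429
Σ MᵢCᵢ = 0·692 + 692·1306 + 1938·1709 + 3429·1398 = 0 + 903752 + 3312042 + 4793742 = 9009536
Σ Rᵢ = 0 + 60 + 218 + 316 = 594
N̂ = 9009536 / 594 ≈ 15167.6 → 15168

N ≈ 15,168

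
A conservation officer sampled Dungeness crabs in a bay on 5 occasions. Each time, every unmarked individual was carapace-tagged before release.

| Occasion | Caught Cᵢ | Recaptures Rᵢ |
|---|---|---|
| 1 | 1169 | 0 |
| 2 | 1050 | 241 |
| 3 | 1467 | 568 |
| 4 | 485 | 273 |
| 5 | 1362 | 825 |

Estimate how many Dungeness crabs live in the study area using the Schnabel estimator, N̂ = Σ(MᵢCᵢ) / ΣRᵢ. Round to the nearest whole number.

Marked at large before each occasion: Mᵢ = Σⱼ<ᵢ (Cⱼ − Rⱼ) → M1=0, M2=1169, M3=1978, M4=2877, M5=3089
Σ MᵢCᵢ = 0·1169 + 1169·1050 + 1978·1467 + 2877·485 + 3089·1362 = 0 + 1227450 + 2901726 + 1395345 + 4207218 = 9731739
Σ Rᵢ = 0 + 241 + 568 + 273 + 825 = 1907
N̂ = 9731739 / 1907 ≈ 5103.2 → 5103

N ≈ 5103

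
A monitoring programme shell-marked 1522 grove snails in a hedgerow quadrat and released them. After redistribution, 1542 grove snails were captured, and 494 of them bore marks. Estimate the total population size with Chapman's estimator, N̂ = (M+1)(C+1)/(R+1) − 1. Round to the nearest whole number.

N ≈ 4746

N̂ = (1522+1)(1542+1)/(494+1) − 1 = 1523·1543/495 − 1
= 2349989/495 − 1 ≈ 4747.45 − 1 ≈ 4746.45 → 4746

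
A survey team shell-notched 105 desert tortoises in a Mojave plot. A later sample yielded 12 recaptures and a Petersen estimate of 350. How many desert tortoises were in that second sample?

C = 40

From N = M·C/R: C = N·R / M = 350·12 / 105 = 4200 / 105 = 40.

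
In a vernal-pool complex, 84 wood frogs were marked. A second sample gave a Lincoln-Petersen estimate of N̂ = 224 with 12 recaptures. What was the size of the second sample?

From N = M·C/R: C = N·R / M = 224·12 / 84 = 2688 / 84 = 32.

C = 32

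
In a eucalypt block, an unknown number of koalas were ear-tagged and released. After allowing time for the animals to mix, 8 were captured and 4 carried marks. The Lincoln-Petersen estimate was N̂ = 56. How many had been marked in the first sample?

From N = M·C/R: M = N·R / C = 56·4 / 8 = 224 / 8 = 28.

M = 28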